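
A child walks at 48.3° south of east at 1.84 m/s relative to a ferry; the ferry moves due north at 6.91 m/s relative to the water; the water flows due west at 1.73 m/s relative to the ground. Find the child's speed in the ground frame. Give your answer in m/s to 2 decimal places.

5.56 m/s

In east/north components (m/s): child relative to ferry = (1.224, -1.374); ferry relative to water = (0.000, 6.910); water relative to ground = (-1.730, 0.000).
Sum = (-0.506, 5.536) m/s.
Speed = |(-0.506, 5.536)| = 5.559 m/s.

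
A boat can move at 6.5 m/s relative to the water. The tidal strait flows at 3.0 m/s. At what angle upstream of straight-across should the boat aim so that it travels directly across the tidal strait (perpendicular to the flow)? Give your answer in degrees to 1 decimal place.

27.5°

To cancel the current, the upstream component of the boat's velocity must equal the flow: 6.5 sin θ = 3.0.
sin θ = 3.0 / 6.5 = 0.4615.
θ = arcsin(0.4615) = 27.486°.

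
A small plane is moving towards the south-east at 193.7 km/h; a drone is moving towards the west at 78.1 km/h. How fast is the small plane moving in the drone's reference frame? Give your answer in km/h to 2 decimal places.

Taking east as x and north as y: small plane velocity = (136.967, -136.967) km/h; drone velocity = (-78.100, 0.000) km/h.
Velocity of small plane relative to drone = (136.967, -136.967) − (-78.100, 0.000) = (215.067, -136.967) km/h.
Magnitude = |(215.067, -136.967)| = 254.977 km/h.

254.98 km/h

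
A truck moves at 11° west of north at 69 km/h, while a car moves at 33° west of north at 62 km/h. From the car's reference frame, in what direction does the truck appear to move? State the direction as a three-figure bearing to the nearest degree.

Taking east as x and north as y: truck velocity = (-13.166, 67.732) km/h; car velocity = (-33.768, 51.998) km/h.
Velocity of truck relative to car = (-13.166, 67.732) − (-33.768, 51.998) = (20.602, 15.735) km/h.
Bearing = atan2(20.60, 15.73) = 52.63° clockwise from north.

053°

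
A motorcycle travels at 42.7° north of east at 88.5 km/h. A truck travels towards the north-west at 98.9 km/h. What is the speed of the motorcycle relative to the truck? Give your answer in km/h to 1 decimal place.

Taking east as x and north as y: motorcycle velocity = (65.040, 60.017) km/h; truck velocity = (-69.933, 69.933) km/h.
Velocity of motorcycle relative to truck = (65.040, 60.017) − (-69.933, 69.933) = (134.973, -9.916) km/h.
Magnitude = |(134.973, -9.916)| = 135.337 km/h.

135.3 km/h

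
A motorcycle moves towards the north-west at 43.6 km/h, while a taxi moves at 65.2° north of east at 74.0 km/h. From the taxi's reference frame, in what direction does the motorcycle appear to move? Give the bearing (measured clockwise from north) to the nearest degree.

240°

Taking east as x and north as y: motorcycle velocity = (-30.830, 30.830) km/h; taxi velocity = (31.039, 67.176) km/h.
Velocity of motorcycle relative to taxi = (-30.830, 30.830) − (31.039, 67.176) = (-61.869, -36.346) km/h.
Bearing = atan2(-61.87, -36.35) = 239.57° clockwise from north.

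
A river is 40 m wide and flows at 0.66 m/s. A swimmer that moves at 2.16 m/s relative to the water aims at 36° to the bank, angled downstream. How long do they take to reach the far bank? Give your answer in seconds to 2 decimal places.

The component of the swimmer's velocity perpendicular to the bank is 2.16 × sin 36° = 1.270 m/s.
Only the cross-stream component determines the crossing time; the current contributes nothing perpendicular to the bank.
Time = 40 / 1.270 = 31.506 s.

31.51 s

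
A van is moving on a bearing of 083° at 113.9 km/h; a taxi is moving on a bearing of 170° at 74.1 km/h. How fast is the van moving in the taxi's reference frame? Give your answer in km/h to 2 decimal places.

132.59 km/h

Taking east as x and north as y: van velocity = (113.051, 13.881) km/h; taxi velocity = (12.867, -72.974) km/h.
Velocity of van relative to taxi = (113.051, 13.881) − (12.867, -72.974) = (100.184, 86.855) km/h.
Magnitude = |(100.184, 86.855)| = 132.592 km/h.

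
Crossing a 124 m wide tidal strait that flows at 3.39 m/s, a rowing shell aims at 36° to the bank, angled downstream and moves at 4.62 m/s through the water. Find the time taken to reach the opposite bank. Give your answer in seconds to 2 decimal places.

The component of the rowing shell's velocity perpendicular to the bank is 4.62 × sin 36° = 2.716 m/s.
The current is parallel to the bank, so it does not affect the crossing time.
Time = 124 / 2.716 = 45.663 s.

45.66 s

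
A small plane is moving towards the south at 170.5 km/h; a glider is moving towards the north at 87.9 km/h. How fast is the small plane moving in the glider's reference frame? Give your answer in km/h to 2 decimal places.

Taking east as x and north as y: small plane velocity = (0.000, -170.500) km/h; glider velocity = (0.000, 87.900) km/h.
Velocity of small plane relative to glider = (0.000, -170.500) − (0.000, 87.900) = (0.000, -258.400) km/h.
Magnitude = |(0.000, -258.400)| = 258.400 km/h.

258.40 km/h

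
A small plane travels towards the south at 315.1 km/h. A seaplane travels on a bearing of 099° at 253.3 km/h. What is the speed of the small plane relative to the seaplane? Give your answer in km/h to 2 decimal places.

372.13 km/h

Taking east as x and north as y: small plane velocity = (0.000, -315.100) km/h; seaplane velocity = (250.181, -39.625) km/h.
Velocity of small plane relative to seaplane = (0.000, -315.100) − (250.181, -39.625) = (-250.181, -275.475) km/h.
Magnitude = |(-250.181, -275.475)| = 372.125 km/h.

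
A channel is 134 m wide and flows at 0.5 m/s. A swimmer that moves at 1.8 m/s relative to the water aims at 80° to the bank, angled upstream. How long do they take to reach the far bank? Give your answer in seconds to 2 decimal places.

75.59 s

The component of the swimmer's velocity perpendicular to the bank is 1.8 × sin 80° = 1.773 m/s.
Only the cross-stream component determines the crossing time; the current contributes nothing perpendicular to the bank.
Time = 134 / 1.773 = 75.593 s.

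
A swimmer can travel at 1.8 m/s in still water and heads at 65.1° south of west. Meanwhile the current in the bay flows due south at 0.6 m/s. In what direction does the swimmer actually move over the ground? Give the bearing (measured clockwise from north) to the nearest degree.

199°

Taking east as x and north as y: velocity relative to the water = (-0.758, -1.633) m/s; the water relative to ground = (0.000, -0.600) m/s.
Velocity relative to ground = (-0.758, -1.633) + (0.000, -0.600) = (-0.758, -2.233) m/s.
Bearing = atan2(-0.76, -2.23) = 198.75° clockwise from north.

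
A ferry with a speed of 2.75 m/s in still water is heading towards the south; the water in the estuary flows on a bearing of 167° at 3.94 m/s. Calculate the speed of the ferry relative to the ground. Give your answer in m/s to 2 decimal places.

Taking east as x and north as y: velocity relative to the water = (0.000, -2.750) m/s; the water relative to ground = (0.886, -3.839) m/s.
Velocity relative to ground = (0.000, -2.750) + (0.886, -3.839) = (0.886, -6.589) m/s.
Speed = |(0.886, -6.589)| = 6.648 m/s.

6.65 m/s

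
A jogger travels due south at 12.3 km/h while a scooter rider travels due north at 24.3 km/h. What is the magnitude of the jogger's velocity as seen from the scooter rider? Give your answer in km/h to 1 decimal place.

Taking east as x and north as y: jogger velocity = (0.000, -12.300) km/h; scooter rider velocity = (0.000, 24.300) km/h.
Velocity of jogger relative to scooter rider = (0.000, -12.300) − (0.000, 24.300) = (0.000, -36.600) km/h.
Magnitude = |(0.000, -36.600)| = 36.600 km/h.

36.6 km/h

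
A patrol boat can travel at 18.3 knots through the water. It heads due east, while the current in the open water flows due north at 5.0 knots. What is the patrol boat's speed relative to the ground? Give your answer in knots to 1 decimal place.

Taking east as x and north as y: velocity relative to the water = (18.300, 0.000) knots; the water relative to ground = (0.000, 5.000) knots.
Velocity relative to ground = (18.300, 0.000) + (0.000, 5.000) = (18.300, 5.000) knots.
Speed = |(18.300, 5.000)| = 18.971 knots.

19.0 knots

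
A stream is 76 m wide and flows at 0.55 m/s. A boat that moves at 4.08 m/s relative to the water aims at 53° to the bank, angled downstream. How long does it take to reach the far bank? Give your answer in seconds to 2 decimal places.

The component of the boat's velocity perpendicular to the bank is 4.08 × sin 53° = 3.258 m/s.
The current is parallel to the bank, so it does not affect the crossing time.
Time = 76 / 3.258 = 23.324 s.

23.32 s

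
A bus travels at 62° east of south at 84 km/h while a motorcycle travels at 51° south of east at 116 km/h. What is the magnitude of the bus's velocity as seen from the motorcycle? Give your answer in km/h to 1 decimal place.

50.7 km/h

Taking east as x and north as y: bus velocity = (74.168, -39.436) km/h; motorcycle velocity = (73.001, -90.149) km/h.
Velocity of bus relative to motorcycle = (74.168, -39.436) − (73.001, -90.149) = (1.166, 50.713) km/h.
Magnitude = |(1.166, 50.713)| = 50.727 km/h.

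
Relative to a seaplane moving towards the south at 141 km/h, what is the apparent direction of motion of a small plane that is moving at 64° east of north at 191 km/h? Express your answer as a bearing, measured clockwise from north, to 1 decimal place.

037.4°

Taking east as x and north as y: small plane velocity = (171.670, 83.729) km/h; seaplane velocity = (0.000, -141.000) km/h.
Velocity of small plane relative to seaplane = (171.670, 83.729) − (0.000, -141.000) = (171.670, 224.729) km/h.
Bearing = atan2(171.67, 224.73) = 37.38° clockwise from north.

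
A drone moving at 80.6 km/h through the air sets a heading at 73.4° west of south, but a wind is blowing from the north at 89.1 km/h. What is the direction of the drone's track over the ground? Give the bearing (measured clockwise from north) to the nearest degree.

215°

Taking east as x and north as y: velocity relative to the air = (-77.241, -23.026) km/h; the air relative to ground = (0.000, -89.100) km/h.
Velocity relative to ground = (-77.241, -23.026) + (0.000, -89.100) = (-77.241, -112.126) km/h.
Bearing = atan2(-77.24, -112.13) = 214.56° clockwise from north.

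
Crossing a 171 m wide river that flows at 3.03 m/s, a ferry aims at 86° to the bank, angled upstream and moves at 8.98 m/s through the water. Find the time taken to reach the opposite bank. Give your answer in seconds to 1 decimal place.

19.1 s

The component of the ferry's velocity perpendicular to the bank is 8.98 × sin 86° = 8.958 m/s.
The flow acts along the bank and has no component across it.
Time = 171 / 8.958 = 19.089 s.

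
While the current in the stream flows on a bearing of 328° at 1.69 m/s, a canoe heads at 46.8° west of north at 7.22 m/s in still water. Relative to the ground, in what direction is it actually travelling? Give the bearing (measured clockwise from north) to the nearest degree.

316°

Taking east as x and north as y: velocity relative to the water = (-5.263, 4.942) m/s; the water relative to ground = (-0.896, 1.433) m/s.
Velocity relative to ground = (-5.263, 4.942) + (-0.896, 1.433) = (-6.159, 6.376) m/s.
Bearing = atan2(-6.16, 6.38) = 315.99° clockwise from north.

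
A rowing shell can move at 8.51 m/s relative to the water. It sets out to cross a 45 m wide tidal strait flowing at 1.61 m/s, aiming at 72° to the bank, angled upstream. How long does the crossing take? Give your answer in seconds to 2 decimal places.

The component of the rowing shell's velocity perpendicular to the bank is 8.51 × sin 72° = 8.093 m/s.
Only the cross-stream component determines the crossing time; the current contributes nothing perpendicular to the bank.
Time = 45 / 8.093 = 5.560 s.

5.56 s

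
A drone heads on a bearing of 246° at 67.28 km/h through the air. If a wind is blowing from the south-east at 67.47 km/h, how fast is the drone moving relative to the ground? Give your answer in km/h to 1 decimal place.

Taking east as x and north as y: velocity relative to the air = (-61.463, -27.365) km/h; the air relative to ground = (-47.708, 47.708) km/h.
Velocity relative to ground = (-61.463, -27.365) + (-47.708, 47.708) = (-109.172, 20.343) km/h.
Speed = |(-109.172, 20.343)| = 111.051 km/h.

111.1 km/h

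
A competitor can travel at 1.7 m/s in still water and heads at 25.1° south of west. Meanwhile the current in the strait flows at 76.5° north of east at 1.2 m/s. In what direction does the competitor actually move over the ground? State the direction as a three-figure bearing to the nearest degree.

Taking east as x and north as y: velocity relative to the water = (-1.539, -0.721) m/s; the water relative to ground = (0.280, 1.167) m/s.
Velocity relative to ground = (-1.539, -0.721) + (0.280, 1.167) = (-1.259, 0.446) m/s.
Bearing = atan2(-1.26, 0.45) = 289.49° clockwise from north.

289°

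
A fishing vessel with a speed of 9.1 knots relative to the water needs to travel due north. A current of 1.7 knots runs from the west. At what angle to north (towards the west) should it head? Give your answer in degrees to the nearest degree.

11°

The current pushes perpendicular to the desired track; the heading must have a component into the current equal to 1.7 knots: 9.1 sin θ = 1.7.
sin θ = 0.1868, so θ = 10.767°.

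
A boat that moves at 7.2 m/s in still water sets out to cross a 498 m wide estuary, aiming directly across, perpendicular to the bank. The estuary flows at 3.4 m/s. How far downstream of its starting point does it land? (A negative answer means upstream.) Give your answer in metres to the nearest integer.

Perpendicular speed = 7.200 m/s; crossing time = 498 / 7.200 = 69.167 s.
Net downstream speed = 3.400 m/s.
Drift = 3.400 × 69.167 = 235.167 m (downstream).

235 m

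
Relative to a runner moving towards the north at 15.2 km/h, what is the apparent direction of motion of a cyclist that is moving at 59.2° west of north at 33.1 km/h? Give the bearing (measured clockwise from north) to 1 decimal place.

Taking east as x and north as y: cyclist velocity = (-28.432, 16.949) km/h; runner velocity = (0.000, 15.200) km/h.
Velocity of cyclist relative to runner = (-28.432, 16.949) − (0.000, 15.200) = (-28.432, 1.749) km/h.
Bearing = atan2(-28.43, 1.75) = 273.52° clockwise from north.

273.5°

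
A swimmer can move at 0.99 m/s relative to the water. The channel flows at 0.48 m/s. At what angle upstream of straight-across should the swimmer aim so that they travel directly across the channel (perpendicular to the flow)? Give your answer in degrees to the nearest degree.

29°

To cancel the current, the upstream component of the swimmer's velocity must equal the flow: 0.99 sin θ = 0.48.
sin θ = 0.48 / 0.99 = 0.4848.
θ = arcsin(0.4848) = 29.003°.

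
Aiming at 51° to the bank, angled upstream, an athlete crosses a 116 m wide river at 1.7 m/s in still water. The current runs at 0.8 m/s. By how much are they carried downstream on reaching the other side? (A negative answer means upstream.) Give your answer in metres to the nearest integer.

-24 m

Perpendicular speed = 1.321 m/s; crossing time = 116 / 1.321 = 87.802 s.
Net downstream speed = -0.270 m/s.
Drift = -0.270 × 87.802 = -23.693 m (upstream).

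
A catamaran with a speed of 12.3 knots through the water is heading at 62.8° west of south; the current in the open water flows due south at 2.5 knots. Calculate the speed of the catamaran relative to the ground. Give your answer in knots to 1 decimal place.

13.6 knots

Taking east as x and north as y: velocity relative to the water = (-10.940, -5.622) knots; the water relative to ground = (0.000, -2.500) knots.
Velocity relative to ground = (-10.940, -5.622) + (0.000, -2.500) = (-10.940, -8.122) knots.
Speed = |(-10.940, -8.122)| = 13.625 knots.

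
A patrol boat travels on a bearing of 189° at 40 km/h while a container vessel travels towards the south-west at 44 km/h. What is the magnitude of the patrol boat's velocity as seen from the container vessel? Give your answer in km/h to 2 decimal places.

26.23 km/h

Taking east as x and north as y: patrol boat velocity = (-6.257, -39.508) km/h; container vessel velocity = (-31.113, -31.113) km/h.
Velocity of patrol boat relative to container vessel = (-6.257, -39.508) − (-31.113, -31.113) = (24.855, -8.395) km/h.
Magnitude = |(24.855, -8.395)| = 26.235 km/h.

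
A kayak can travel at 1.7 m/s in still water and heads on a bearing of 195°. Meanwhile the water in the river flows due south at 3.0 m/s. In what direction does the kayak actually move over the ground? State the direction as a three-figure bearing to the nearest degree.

185°

Taking east as x and north as y: velocity relative to the water = (-0.440, -1.642) m/s; the water relative to ground = (0.000, -3.000) m/s.
Velocity relative to ground = (-0.440, -1.642) + (0.000, -3.000) = (-0.440, -4.642) m/s.
Bearing = atan2(-0.44, -4.64) = 185.41° clockwise from north.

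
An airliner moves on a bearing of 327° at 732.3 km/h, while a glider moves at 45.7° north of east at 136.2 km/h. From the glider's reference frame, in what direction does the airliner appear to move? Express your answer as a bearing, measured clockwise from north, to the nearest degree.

316°

Taking east as x and north as y: airliner velocity = (-398.839, 614.158) km/h; glider velocity = (95.124, 97.477) km/h.
Velocity of airliner relative to glider = (-398.839, 614.158) − (95.124, 97.477) = (-493.963, 516.681) km/h.
Bearing = atan2(-493.96, 516.68) = 316.29° clockwise from north.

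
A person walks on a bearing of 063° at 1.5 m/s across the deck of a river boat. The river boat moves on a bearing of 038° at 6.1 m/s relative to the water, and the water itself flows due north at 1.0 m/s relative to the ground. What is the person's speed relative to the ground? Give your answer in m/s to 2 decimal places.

8.25 m/s

In east/north components (m/s): person relative to river boat = (1.337, 0.681); river boat relative to water = (3.756, 4.807); water relative to ground = (0.000, 1.000).
Sum = (5.092, 6.488) m/s.
Speed = |(5.092, 6.488)| = 8.247 m/s.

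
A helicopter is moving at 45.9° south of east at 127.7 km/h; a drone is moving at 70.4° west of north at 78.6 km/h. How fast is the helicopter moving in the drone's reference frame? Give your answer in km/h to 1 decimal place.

Taking east as x and north as y: helicopter velocity = (88.868, -91.705) km/h; drone velocity = (-74.046, 26.366) km/h.
Velocity of helicopter relative to drone = (88.868, -91.705) − (-74.046, 26.366) = (162.914, -118.071) km/h.
Magnitude = |(162.914, -118.071)| = 201.201 km/h.

201.2 km/h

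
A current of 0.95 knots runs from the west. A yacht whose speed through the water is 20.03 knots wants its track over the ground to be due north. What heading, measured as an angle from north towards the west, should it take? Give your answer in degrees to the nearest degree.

The current pushes perpendicular to the desired track; the heading must have a component into the current equal to 0.95 knots: 20.03 sin θ = 0.95.
sin θ = 0.0474, so θ = 2.718°.

3°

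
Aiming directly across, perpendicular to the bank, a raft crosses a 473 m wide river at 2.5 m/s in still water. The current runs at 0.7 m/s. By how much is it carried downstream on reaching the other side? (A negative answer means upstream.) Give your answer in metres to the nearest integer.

Perpendicular speed = 2.500 m/s; crossing time = 473 / 2.500 = 189.200 s.
Net downstream speed = 0.700 m/s.
Drift = 0.700 × 189.200 = 132.440 m (downstream).

132 m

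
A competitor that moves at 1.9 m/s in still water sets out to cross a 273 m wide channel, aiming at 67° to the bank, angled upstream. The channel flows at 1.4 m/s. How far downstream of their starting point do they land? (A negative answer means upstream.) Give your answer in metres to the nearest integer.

103 m

Perpendicular speed = 1.749 m/s; crossing time = 273 / 1.749 = 156.093 s.
Net downstream speed = 0.658 m/s.
Drift = 0.658 × 156.093 = 102.648 m (downstream).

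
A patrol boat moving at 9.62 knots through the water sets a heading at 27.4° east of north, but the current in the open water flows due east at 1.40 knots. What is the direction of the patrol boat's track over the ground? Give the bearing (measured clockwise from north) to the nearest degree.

034°

Taking east as x and north as y: velocity relative to the water = (4.427, 8.541) knots; the water relative to ground = (1.400, 0.000) knots.
Velocity relative to ground = (4.427, 8.541) + (1.400, 0.000) = (5.827, 8.541) knots.
Bearing = atan2(5.83, 8.54) = 34.30° clockwise from north.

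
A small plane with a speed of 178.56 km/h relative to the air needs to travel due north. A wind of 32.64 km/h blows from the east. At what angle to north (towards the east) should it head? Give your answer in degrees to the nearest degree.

11°

The wind pushes perpendicular to the desired track; the heading must have a component into the wind equal to 32.64 km/h: 178.56 sin θ = 32.64.
sin θ = 0.1828, so θ = 10.533°.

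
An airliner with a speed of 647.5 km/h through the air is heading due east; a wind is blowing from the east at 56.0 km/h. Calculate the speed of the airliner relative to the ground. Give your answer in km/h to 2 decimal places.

Taking east as x and north as y: velocity relative to the air = (647.500, 0.000) km/h; the air relative to ground = (-56.000, 0.000) km/h.
Velocity relative to ground = (647.500, 0.000) + (-56.000, 0.000) = (591.500, 0.000) km/h.
Speed = |(591.500, 0.000)| = 591.500 km/h.

591.50 km/h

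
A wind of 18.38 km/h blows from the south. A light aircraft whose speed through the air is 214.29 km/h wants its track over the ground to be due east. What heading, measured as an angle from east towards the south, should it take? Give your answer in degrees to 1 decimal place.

4.9°

The wind pushes perpendicular to the desired track; the heading must have a component into the wind equal to 18.38 km/h: 214.29 sin θ = 18.38.
sin θ = 0.0858, so θ = 4.920°.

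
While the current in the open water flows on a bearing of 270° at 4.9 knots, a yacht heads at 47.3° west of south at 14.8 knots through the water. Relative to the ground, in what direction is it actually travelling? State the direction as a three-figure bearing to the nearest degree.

238°

Taking east as x and north as y: velocity relative to the water = (-10.877, -10.037) knots; the water relative to ground = (-4.900, 0.000) knots.
Velocity relative to ground = (-10.877, -10.037) + (-4.900, 0.000) = (-15.777, -10.037) knots.
Bearing = atan2(-15.78, -10.04) = 237.54° clockwise from north.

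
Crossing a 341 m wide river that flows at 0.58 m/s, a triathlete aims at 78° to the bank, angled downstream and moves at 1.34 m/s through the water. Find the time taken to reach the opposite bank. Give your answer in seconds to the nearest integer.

260 s

The component of the triathlete's velocity perpendicular to the bank is 1.34 × sin 78° = 1.311 m/s.
The current is parallel to the bank, so it does not affect the crossing time.
Time = 341 / 1.311 = 260.163 s.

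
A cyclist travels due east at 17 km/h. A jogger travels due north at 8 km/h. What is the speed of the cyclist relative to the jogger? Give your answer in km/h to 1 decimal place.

Taking east as x and north as y: cyclist velocity = (17.000, 0.000) km/h; jogger velocity = (0.000, 8.000) km/h.
Velocity of cyclist relative to jogger = (17.000, 0.000) − (0.000, 8.000) = (17.000, -8.000) km/h.
Magnitude = |(17.000, -8.000)| = 18.788 km/h.

18.8 km/h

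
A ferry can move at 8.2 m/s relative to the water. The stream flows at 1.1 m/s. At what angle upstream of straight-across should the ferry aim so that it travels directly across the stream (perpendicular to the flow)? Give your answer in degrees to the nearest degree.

8°

To cancel the current, the upstream component of the ferry's velocity must equal the flow: 8.2 sin θ = 1.1.
sin θ = 1.1 / 8.2 = 0.1341.
θ = arcsin(0.1341) = 7.709°.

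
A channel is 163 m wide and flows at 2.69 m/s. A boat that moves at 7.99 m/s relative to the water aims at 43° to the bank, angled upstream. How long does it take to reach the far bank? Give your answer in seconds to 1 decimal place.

29.9 s

The component of the boat's velocity perpendicular to the bank is 7.99 × sin 43° = 5.449 m/s.
Only the cross-stream component determines the crossing time; the current contributes nothing perpendicular to the bank.
Time = 163 / 5.449 = 29.913 s.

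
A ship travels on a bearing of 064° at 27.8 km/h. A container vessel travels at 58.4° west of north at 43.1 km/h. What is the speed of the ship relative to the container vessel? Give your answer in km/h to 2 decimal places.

Taking east as x and north as y: ship velocity = (24.986, 12.187) km/h; container vessel velocity = (-36.709, 22.584) km/h.
Velocity of ship relative to container vessel = (24.986, 12.187) − (-36.709, 22.584) = (61.696, -10.397) km/h.
Magnitude = |(61.696, -10.397)| = 62.566 km/h.

62.57 km/h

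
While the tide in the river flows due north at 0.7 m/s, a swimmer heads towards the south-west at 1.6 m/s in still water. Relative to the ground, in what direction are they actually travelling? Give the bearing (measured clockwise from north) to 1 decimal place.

Taking east as x and north as y: velocity relative to the water = (-1.131, -1.131) m/s; the water relative to ground = (0.000, 0.700) m/s.
Velocity relative to ground = (-1.131, -1.131) + (0.000, 0.700) = (-1.131, -0.431) m/s.
Bearing = atan2(-1.13, -0.43) = 249.13° clockwise from north.

249.1°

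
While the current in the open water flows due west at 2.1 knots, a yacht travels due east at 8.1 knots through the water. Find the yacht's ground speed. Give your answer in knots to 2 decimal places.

Taking east as x and north as y: velocity relative to the water = (8.100, 0.000) knots; the water relative to ground = (-2.100, 0.000) knots.
Velocity relative to ground = (8.100, 0.000) + (-2.100, 0.000) = (6.000, 0.000) knots.
Speed = |(6.000, 0.000)| = 6.000 knots.

6.00 knots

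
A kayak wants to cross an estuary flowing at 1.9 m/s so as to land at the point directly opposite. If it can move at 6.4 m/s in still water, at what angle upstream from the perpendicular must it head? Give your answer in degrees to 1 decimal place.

17.3°

To cancel the current, the upstream component of the kayak's velocity must equal the flow: 6.4 sin θ = 1.9.
sin θ = 1.9 / 6.4 = 0.2969.
θ = arcsin(0.2969) = 17.270°.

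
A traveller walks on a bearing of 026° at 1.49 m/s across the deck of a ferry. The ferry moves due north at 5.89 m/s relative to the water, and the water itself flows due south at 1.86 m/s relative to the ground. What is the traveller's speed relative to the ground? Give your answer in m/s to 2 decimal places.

In east/north components (m/s): traveller relative to ferry = (0.653, 1.339); ferry relative to water = (0.000, 5.890); water relative to ground = (0.000, -1.860).
Sum = (0.653, 5.369) m/s.
Speed = |(0.653, 5.369)| = 5.409 m/s.

5.41 m/s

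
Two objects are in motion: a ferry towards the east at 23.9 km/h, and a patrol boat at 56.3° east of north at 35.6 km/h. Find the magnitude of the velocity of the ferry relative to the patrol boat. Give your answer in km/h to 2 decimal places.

Taking east as x and north as y: ferry velocity = (23.900, 0.000) km/h; patrol boat velocity = (29.618, 19.752) km/h.
Velocity of ferry relative to patrol boat = (23.900, 0.000) − (29.618, 19.752) = (-5.718, -19.752) km/h.
Magnitude = |(-5.718, -19.752)| = 20.563 km/h.

20.56 km/h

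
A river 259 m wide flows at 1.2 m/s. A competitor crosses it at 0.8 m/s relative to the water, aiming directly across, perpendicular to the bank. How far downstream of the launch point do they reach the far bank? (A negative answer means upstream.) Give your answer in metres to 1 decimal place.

Perpendicular speed = 0.800 m/s; crossing time = 259 / 0.800 = 323.750 s.
Net downstream speed = 1.200 m/s.
Drift = 1.200 × 323.750 = 388.500 m (downstream).

388.5 m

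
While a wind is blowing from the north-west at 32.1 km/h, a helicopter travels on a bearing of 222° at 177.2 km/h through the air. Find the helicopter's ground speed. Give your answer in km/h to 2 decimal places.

181.73 km/h

Taking east as x and north as y: velocity relative to the air = (-118.570, -131.685) km/h; the air relative to ground = (22.698, -22.698) km/h.
Velocity relative to ground = (-118.570, -131.685) + (22.698, -22.698) = (-95.872, -154.383) km/h.
Speed = |(-95.872, -154.383)| = 181.730 km/h.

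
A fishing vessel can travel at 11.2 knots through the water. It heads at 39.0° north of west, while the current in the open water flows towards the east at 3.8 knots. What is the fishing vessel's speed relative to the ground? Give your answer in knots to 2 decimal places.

8.59 knots

Taking east as x and north as y: velocity relative to the water = (-8.704, 7.048) knots; the water relative to ground = (3.800, 0.000) knots.
Velocity relative to ground = (-8.704, 7.048) + (3.800, 0.000) = (-4.904, 7.048) knots.
Speed = |(-4.904, 7.048)| = 8.587 knots.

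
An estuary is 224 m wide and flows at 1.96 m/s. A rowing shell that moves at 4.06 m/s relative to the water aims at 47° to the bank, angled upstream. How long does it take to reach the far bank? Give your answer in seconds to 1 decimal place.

The component of the rowing shell's velocity perpendicular to the bank is 4.06 × sin 47° = 2.969 m/s.
Only the cross-stream component determines the crossing time; the current contributes nothing perpendicular to the bank.
Time = 224 / 2.969 = 75.439 s.

75.4 s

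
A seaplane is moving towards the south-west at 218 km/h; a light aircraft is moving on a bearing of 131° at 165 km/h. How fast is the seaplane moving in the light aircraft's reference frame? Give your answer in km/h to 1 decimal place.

282.4 km/h

Taking east as x and north as y: seaplane velocity = (-154.149, -154.149) km/h; light aircraft velocity = (124.527, -108.250) km/h.
Velocity of seaplane relative to light aircraft = (-154.149, -154.149) − (124.527, -108.250) = (-278.676, -45.900) km/h.
Magnitude = |(-278.676, -45.900)| = 282.431 km/h.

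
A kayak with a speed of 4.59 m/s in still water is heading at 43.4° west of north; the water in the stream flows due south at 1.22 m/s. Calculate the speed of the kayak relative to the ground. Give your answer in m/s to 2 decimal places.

Taking east as x and north as y: velocity relative to the water = (-3.154, 3.335) m/s; the water relative to ground = (0.000, -1.220) m/s.
Velocity relative to ground = (-3.154, 3.335) + (0.000, -1.220) = (-3.154, 2.115) m/s.
Speed = |(-3.154, 2.115)| = 3.797 m/s.

3.80 m/s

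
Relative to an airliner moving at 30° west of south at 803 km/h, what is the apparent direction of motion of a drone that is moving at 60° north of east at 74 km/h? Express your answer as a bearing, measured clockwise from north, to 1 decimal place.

030.0°

Taking east as x and north as y: drone velocity = (37.000, 64.086) km/h; airliner velocity = (-401.500, -695.418) km/h.
Velocity of drone relative to airliner = (37.000, 64.086) − (-401.500, -695.418) = (438.500, 759.504) km/h.
Bearing = atan2(438.50, 759.50) = 30.00° clockwise from north.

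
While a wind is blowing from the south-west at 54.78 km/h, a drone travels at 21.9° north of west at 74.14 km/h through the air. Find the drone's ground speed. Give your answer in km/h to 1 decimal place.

72.9 km/h

Taking east as x and north as y: velocity relative to the air = (-68.790, 27.653) km/h; the air relative to ground = (38.735, 38.735) km/h.
Velocity relative to ground = (-68.790, 27.653) + (38.735, 38.735) = (-30.054, 66.389) km/h.
Speed = |(-30.054, 66.389)| = 72.875 km/h.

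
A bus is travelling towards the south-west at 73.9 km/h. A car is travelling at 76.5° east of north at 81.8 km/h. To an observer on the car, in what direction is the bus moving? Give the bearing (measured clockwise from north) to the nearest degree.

Taking east as x and north as y: bus velocity = (-52.255, -52.255) km/h; car velocity = (79.540, 19.096) km/h.
Velocity of bus relative to car = (-52.255, -52.255) − (79.540, 19.096) = (-131.795, -71.351) km/h.
Bearing = atan2(-131.80, -71.35) = 241.57° clockwise from north.

242°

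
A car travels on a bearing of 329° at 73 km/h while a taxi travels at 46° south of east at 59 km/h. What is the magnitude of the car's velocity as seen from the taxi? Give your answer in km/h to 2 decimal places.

131.16 km/h

Taking east as x and north as y: car velocity = (-37.598, 62.573) km/h; taxi velocity = (40.985, -42.441) km/h.
Velocity of car relative to taxi = (-37.598, 62.573) − (40.985, -42.441) = (-78.583, 105.014) km/h.
Magnitude = |(-78.583, 105.014)| = 131.161 km/h.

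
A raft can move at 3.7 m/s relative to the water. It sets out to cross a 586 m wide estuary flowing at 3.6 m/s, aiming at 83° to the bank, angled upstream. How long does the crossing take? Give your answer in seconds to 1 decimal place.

159.6 s

The component of the raft's velocity perpendicular to the bank is 3.7 × sin 83° = 3.672 m/s.
The flow acts along the bank and has no component across it.
Time = 586 / 3.672 = 159.568 s.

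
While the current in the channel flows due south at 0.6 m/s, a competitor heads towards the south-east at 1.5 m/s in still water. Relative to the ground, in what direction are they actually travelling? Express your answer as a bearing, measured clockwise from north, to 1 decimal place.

147.4°

Taking east as x and north as y: velocity relative to the water = (1.061, -1.061) m/s; the water relative to ground = (0.000, -0.600) m/s.
Velocity relative to ground = (1.061, -1.061) + (0.000, -0.600) = (1.061, -1.661) m/s.
Bearing = atan2(1.06, -1.66) = 147.43° clockwise from north.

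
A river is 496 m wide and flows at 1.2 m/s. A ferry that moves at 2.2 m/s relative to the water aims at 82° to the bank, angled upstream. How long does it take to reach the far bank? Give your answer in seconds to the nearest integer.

The component of the ferry's velocity perpendicular to the bank is 2.2 × sin 82° = 2.179 m/s.
The current is parallel to the bank, so it does not affect the crossing time.
Time = 496 / 2.179 = 227.670 s.

228 s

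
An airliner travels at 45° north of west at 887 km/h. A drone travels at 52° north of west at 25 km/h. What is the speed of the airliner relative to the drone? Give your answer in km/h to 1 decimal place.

Taking east as x and north as y: airliner velocity = (-627.204, 627.204) km/h; drone velocity = (-15.392, 19.700) km/h.
Velocity of airliner relative to drone = (-627.204, 627.204) − (-15.392, 19.700) = (-611.812, 607.503) km/h.
Magnitude = |(-611.812, 607.503)| = 862.192 km/h.

862.2 km/h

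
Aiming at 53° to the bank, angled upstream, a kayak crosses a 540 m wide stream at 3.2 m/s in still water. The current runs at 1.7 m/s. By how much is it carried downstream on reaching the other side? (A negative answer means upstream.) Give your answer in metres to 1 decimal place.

-47.7 m

Perpendicular speed = 2.556 m/s; crossing time = 540 / 2.556 = 211.298 s.
Net downstream speed = -0.226 m/s.
Drift = -0.226 × 211.298 = -47.713 m (upstream).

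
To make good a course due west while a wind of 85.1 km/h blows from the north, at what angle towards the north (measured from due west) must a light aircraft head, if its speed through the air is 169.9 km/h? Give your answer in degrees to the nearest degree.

The wind pushes perpendicular to the desired track; the heading must have a component into the wind equal to 85.1 km/h: 169.9 sin θ = 85.1.
sin θ = 0.5009, so θ = 30.058°.

30°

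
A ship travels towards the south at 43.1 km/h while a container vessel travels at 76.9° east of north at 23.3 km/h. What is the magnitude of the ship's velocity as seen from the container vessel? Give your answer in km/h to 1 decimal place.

53.4 km/h

Taking east as x and north as y: ship velocity = (0.000, -43.100) km/h; container vessel velocity = (22.694, 5.281) km/h.
Velocity of ship relative to container vessel = (0.000, -43.100) − (22.694, 5.281) = (-22.694, -48.381) km/h.
Magnitude = |(-22.694, -48.381)| = 53.439 km/h.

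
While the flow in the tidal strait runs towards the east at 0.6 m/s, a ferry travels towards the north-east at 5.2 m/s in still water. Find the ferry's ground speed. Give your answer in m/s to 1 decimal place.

Taking east as x and north as y: velocity relative to the water = (3.677, 3.677) m/s; the water relative to ground = (0.600, 0.000) m/s.
Velocity relative to ground = (3.677, 3.677) + (0.600, 0.000) = (4.277, 3.677) m/s.
Speed = |(4.277, 3.677)| = 5.640 m/s.

5.6 m/s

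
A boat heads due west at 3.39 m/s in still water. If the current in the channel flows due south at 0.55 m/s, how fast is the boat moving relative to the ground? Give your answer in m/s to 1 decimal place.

3.4 m/s

Taking east as x and north as y: velocity relative to the water = (-3.390, 0.000) m/s; the water relative to ground = (0.000, -0.550) m/s.
Velocity relative to ground = (-3.390, 0.000) + (0.000, -0.550) = (-3.390, -0.550) m/s.
Speed = |(-3.390, -0.550)| = 3.434 m/s.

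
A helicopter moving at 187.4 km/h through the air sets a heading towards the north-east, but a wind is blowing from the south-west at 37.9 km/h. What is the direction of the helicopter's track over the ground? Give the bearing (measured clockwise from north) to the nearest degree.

Taking east as x and north as y: velocity relative to the air = (132.512, 132.512) km/h; the air relative to ground = (26.799, 26.799) km/h.
Velocity relative to ground = (132.512, 132.512) + (26.799, 26.799) = (159.311, 159.311) km/h.
Bearing = atan2(159.31, 159.31) = 45.00° clockwise from north.

045°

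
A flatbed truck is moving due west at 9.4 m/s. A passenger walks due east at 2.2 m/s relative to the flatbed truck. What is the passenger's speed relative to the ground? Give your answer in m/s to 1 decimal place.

Taking east as x and north as y: flatbed truck velocity = (-9.400, 0.000) m/s; passenger velocity relative to flatbed truck = (2.200, 0.000) m/s.
Velocity relative to ground = (-9.400, 0.000) + (2.200, 0.000) = (-7.200, 0.000) m/s.
Speed = |(-7.200, 0.000)| = 7.200 m/s.

7.2 m/s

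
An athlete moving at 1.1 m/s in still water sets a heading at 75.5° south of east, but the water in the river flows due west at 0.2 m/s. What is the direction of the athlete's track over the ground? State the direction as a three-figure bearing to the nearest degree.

176°

Taking east as x and north as y: velocity relative to the water = (0.275, -1.065) m/s; the water relative to ground = (-0.200, 0.000) m/s.
Velocity relative to ground = (0.275, -1.065) + (-0.200, 0.000) = (0.075, -1.065) m/s.
Bearing = atan2(0.08, -1.06) = 175.95° clockwise from north.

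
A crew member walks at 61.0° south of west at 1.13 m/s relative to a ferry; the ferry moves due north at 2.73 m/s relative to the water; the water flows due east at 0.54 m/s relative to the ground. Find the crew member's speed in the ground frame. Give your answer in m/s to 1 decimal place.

1.7 m/s

In east/north components (m/s): crew member relative to ferry = (-0.548, -0.988); ferry relative to water = (0.000, 2.730); water relative to ground = (0.540, 0.000).
Sum = (-0.008, 1.742) m/s.
Speed = |(-0.008, 1.742)| = 1.742 m/s.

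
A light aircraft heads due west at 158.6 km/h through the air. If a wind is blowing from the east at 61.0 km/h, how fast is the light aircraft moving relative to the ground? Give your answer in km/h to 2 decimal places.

219.60 km/h

Taking east as x and north as y: velocity relative to the air = (-158.600, 0.000) km/h; the air relative to ground = (-61.000, 0.000) km/h.
Velocity relative to ground = (-158.600, 0.000) + (-61.000, 0.000) = (-219.600, 0.000) km/h.
Speed = |(-219.600, 0.000)| = 219.600 km/h.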